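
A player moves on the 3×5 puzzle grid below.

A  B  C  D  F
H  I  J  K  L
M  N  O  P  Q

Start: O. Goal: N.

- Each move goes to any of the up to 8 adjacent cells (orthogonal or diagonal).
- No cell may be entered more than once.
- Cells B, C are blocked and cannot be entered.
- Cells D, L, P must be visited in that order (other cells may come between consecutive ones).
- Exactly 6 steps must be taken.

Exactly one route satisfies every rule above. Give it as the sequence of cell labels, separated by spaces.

O K D L P J N

The waypoints must appear in the order D, L, P, with no cell reused.
Route from O: up-right to K, up to D, down-right to L, down-left to P, up-left to J, down-left to N — 6 moves in all.
Check: order respected (D at step 2, L at step 3, P at step 4); 6 moves as required.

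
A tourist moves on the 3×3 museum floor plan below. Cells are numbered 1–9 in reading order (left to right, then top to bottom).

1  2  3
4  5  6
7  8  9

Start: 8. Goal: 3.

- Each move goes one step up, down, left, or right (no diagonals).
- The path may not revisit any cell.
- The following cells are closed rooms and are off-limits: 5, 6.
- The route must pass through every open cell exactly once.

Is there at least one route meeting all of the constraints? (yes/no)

no

Cell 9 has only one open neighbour but is neither the start nor the goal, so a Hamiltonian route would have to both enter and leave it through the same neighbour — impossible without revisiting.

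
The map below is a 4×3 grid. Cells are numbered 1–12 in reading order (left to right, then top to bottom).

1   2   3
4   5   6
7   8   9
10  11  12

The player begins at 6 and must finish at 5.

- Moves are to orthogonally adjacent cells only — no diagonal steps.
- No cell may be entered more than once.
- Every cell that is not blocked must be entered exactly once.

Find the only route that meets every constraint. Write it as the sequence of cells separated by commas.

Need to visit all 12 open cells exactly once, starting at 6 and ending at 5.
Cell 12 has only two open neighbours (9 and 11), so the path must pass straight through it: one of those is the cell it's entered from and the other is where it exits.
Route from 6: up to 3, 2× left (reaching 1), 3× down (reaching 10), 2× right (reaching 12), up to 9, left to 8, up to 5 — 11 moves in all.
Check: all 12 open cells covered.

6, 3, 2, 1, 4, 7, 10, 11, 12, 9, 8, 5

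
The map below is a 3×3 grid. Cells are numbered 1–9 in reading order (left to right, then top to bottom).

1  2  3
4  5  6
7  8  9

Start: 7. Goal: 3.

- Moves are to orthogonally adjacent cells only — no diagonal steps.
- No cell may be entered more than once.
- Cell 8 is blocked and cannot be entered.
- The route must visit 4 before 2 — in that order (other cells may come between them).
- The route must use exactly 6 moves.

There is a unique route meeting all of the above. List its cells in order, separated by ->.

The waypoints must appear in the order 4, 2, with no cell reused.
Route from 7: 2× up (reaching 1), right to 2, down to 5, right to 6, up to 3 — 6 moves in all.
Check: order respected (4 at step 1, 2 at step 3); 6 moves as required.

7 -> 4 -> 1 -> 2 -> 5 -> 6 -> 3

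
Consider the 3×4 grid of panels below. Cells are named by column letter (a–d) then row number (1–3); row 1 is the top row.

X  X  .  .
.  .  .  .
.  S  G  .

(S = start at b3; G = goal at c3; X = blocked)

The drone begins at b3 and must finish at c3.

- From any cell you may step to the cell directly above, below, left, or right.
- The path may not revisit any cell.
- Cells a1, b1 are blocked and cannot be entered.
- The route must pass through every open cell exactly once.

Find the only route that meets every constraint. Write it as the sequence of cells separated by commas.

Need to visit all 10 open cells exactly once, starting at b3 and ending at c3.
Cell c1 has only two open neighbours (c2 and d1), so the path must pass straight through it: one of those is the cell it's entered from and the other is where it exits.
Route from b3: left to a3, up to a2, 2× right (reaching c2), up to c1, right to d1, 2× down (reaching d3), left to c3 — 9 moves in all.
Check: all 10 open cells covered.

b3, a3, a2, b2, c2, c1, d1, d2, d3, c3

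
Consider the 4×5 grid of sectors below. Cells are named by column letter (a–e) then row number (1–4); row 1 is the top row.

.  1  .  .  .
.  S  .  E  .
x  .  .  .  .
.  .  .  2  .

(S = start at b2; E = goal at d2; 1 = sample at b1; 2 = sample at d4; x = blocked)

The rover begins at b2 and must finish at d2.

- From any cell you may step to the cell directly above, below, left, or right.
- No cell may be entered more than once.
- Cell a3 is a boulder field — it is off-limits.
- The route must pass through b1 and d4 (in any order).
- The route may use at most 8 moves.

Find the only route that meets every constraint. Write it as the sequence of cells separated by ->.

b2 -> b1 -> c1 -> c2 -> c3 -> c4 -> d4 -> d3 -> d2

The 8-move cap with required stops at b1, d4 leaves no slack for detours.
Route from b2: up to b1, right to c1, 3× down (reaching c4), right to d4, 2× up (reaching d2) — 8 moves in all.
Check: all required cells visited; 8 ≤ 8 moves.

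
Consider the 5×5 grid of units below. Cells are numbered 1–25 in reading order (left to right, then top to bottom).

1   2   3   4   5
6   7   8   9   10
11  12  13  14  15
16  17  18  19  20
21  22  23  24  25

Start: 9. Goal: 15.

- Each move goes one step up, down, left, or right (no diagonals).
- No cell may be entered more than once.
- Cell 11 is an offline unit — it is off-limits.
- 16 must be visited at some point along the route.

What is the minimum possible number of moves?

Any route passes through 16 somewhere between 9 and 15. Summing Manhattan distances along the two legs (9 → 16 → 15) gives a lower bound of 5 + 5 = 10 moves.
The shortest route satisfying every rule uses 12 moves: 9 → 14 → 19 → 18 → 17 → 16 → 21 → 22 → 23 → 24 → 25 → 20 → 15.
The no-revisit rule (legs can't share cells) pushes the minimum above the 10-move bound; an exhaustive check rules out every length from 10 to 11, leaving 12 as the minimum.

12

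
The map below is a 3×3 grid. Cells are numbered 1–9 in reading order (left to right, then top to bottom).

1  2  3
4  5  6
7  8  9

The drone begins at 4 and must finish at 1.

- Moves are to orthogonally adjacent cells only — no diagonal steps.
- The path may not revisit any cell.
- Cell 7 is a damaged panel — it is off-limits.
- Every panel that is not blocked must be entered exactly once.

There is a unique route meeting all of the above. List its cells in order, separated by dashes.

4 - 5 - 8 - 9 - 6 - 3 - 2 - 1

Need to visit all 8 open cells exactly once, starting at 4 and ending at 1.
Route from 4: right to 5, down to 8, right to 9, 2× up (reaching 3), 2× left (reaching 1) — 7 moves in all.
Check: all 8 open cells covered.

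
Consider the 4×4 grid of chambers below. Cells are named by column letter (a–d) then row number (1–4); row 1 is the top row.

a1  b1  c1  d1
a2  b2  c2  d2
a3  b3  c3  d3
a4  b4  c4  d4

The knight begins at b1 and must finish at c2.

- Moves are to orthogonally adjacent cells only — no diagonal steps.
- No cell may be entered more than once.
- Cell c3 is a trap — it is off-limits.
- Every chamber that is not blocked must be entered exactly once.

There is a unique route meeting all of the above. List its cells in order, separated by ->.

Need to visit all 15 open cells exactly once, starting at b1 and ending at c2.
Cell a4 has only two open neighbours (a3 and b4), so the path must pass straight through it: one of those is the cell it's entered from and the other is where it exits.
Route from b1: left 1 to a1, down 1 to a2, right 1 to b2, down 1 to b3, left 1 to a3, down 1 to a4, right 3 to d4, up 3 to d1, left 1 to c1, down 1 to c2 — 14 moves in all.
Check: all 15 open cells covered.

b1 -> a1 -> a2 -> b2 -> b3 -> a3 -> a4 -> b4 -> c4 -> d4 -> d3 -> d2 -> d1 -> c1 -> c2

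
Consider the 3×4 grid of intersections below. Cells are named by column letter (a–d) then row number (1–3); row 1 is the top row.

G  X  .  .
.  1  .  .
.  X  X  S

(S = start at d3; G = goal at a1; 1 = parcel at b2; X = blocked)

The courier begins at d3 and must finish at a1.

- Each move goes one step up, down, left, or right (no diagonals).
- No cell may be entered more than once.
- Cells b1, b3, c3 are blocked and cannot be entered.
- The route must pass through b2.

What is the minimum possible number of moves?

5

Any route passes through b2 somewhere between d3 and a1. Summing Manhattan distances along the two legs (d3 → b2 → a1) gives a lower bound of 3 + 2 = 5 moves.
A route of 5 moves achieves this: d3 → d2 → c2 → b2 → a2 → a1.
Since 5 matches the lower bound, it is optimal.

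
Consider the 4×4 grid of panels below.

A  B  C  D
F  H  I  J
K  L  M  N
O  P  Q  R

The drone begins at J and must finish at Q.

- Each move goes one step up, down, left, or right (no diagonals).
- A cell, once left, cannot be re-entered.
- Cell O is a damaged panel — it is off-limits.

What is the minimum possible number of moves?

3

The Manhattan distance from J to Q is |2−4| + |4−3| = 3, so at least 3 moves are needed.
A route of 3 moves achieves this: J → N → R → Q.
Since 3 matches the lower bound, it is optimal.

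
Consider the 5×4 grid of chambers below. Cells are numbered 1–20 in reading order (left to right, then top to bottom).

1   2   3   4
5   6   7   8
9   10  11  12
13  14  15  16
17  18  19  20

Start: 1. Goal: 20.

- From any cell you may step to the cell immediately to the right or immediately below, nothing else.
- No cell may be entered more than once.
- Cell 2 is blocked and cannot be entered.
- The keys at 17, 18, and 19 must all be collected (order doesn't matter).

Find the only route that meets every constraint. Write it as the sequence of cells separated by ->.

1 -> 5 -> 9 -> 13 -> 17 -> 18 -> 19 -> 20

Moves only go right or down, so the column and row indices never decrease.
Route from 1: 4× down (reaching 17), 3× right (reaching 20) — 7 moves in all.
Check: all required cells visited.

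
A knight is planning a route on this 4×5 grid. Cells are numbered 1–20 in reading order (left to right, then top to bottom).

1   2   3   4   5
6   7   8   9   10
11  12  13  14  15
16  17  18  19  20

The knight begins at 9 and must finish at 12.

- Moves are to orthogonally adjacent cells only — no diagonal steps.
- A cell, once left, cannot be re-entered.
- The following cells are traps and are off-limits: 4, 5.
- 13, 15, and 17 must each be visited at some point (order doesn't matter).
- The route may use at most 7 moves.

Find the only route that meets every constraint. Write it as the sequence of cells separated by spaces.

The budget equals the shortest possible length, so every move has to be on a shortest route through the required cells.
Route from 9: right to 10, down to 15, 2× left (reaching 13), down to 18, left to 17, up to 12 — 7 moves in all.
Check: all required cells visited; 7 ≤ 7 moves.

9 10 15 14 13 18 17 12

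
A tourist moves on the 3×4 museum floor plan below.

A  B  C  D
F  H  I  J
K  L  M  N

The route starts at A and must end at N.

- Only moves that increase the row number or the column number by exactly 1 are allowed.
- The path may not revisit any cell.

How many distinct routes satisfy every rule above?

A right/down-only route from A to N makes exactly 2 down-moves and 3 right-moves in some order.
With no other constraints that would be C(5,2) = 10 routes.
That gives 10 routes.

10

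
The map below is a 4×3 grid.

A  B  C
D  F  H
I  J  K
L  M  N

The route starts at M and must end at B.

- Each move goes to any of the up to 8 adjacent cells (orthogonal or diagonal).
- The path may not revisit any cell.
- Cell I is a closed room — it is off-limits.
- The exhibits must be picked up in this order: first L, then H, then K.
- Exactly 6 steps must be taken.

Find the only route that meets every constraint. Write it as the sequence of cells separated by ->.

The waypoints must appear in the order L, H, K, with no cell reused.
Route from M: left to L, 2× up-right (reaching H), down to K, up-left to F, up to B — 6 moves in all.
Check: order respected (L at step 1, H at step 3, K at step 4); 6 moves as required.

M -> L -> J -> H -> K -> F -> B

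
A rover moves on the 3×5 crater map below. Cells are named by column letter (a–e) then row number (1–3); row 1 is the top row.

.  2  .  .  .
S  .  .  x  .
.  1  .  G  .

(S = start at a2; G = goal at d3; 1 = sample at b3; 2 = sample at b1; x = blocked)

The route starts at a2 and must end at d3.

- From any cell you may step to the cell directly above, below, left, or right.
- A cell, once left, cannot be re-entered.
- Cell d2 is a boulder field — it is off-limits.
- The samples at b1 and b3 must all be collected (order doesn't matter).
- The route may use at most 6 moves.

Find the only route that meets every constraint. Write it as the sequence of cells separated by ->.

Any route must reach b1 and b3 and still end at d3 within 6 moves, so the order of the required stops is forced.
Route from a2: up 1 to a1, right 1 to b1, down 2 to b3, right 2 to d3 — 6 moves in all.
Check: all required cells visited; 6 ≤ 6 moves.

a2 -> a1 -> b1 -> b2 -> b3 -> c3 -> d3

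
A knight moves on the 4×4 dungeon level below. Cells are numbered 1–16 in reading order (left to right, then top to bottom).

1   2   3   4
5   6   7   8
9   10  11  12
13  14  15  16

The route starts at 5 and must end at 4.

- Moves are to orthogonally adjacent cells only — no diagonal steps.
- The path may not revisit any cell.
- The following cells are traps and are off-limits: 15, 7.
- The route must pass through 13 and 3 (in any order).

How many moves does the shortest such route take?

Any route passes through 13 and 3 in some order between 5 and 4. Summing Manhattan distances along each leg and taking the cheapest ordering (5 → 13 → 3 → 4) gives a lower bound of 2 + 5 + 1 = 8 moves.
A route of 8 moves achieves this: 5 → 9 → 13 → 14 → 10 → 6 → 2 → 3 → 4.
Since 8 matches the lower bound, it is optimal.

8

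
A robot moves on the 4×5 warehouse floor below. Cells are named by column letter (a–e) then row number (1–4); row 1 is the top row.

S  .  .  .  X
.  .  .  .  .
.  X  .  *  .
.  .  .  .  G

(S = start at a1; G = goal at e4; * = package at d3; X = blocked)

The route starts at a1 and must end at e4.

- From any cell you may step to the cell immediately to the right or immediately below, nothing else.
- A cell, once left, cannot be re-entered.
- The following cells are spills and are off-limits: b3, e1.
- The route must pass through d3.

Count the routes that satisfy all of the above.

A right/down-only route from a1 to e4 makes exactly 3 down-moves and 4 right-moves in some order.
With no other constraints that would be C(7,3) = 35 routes.
Split at d3 and multiply the segment counts (each segment already excludes blocked cells): a1→d3: 7; d3→e4: 2; product = 14.
That gives 14 routes.

14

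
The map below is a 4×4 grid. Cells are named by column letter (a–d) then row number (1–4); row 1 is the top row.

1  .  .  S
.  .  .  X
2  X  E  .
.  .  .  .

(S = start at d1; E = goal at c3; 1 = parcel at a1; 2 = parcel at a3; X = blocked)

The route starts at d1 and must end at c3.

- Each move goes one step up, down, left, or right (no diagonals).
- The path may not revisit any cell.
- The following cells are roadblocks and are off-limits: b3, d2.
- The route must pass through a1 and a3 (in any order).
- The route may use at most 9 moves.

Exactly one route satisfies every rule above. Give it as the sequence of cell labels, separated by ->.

The budget equals the shortest possible length, so every move has to be on a shortest route through the required cells.
Route from d1: 3× left (reaching a1), 3× down (reaching a4), 2× right (reaching c4), up to c3 — 9 moves in all.
Check: all required cells visited; 9 ≤ 9 moves.

d1 -> c1 -> b1 -> a1 -> a2 -> a3 -> a4 -> b4 -> c4 -> c3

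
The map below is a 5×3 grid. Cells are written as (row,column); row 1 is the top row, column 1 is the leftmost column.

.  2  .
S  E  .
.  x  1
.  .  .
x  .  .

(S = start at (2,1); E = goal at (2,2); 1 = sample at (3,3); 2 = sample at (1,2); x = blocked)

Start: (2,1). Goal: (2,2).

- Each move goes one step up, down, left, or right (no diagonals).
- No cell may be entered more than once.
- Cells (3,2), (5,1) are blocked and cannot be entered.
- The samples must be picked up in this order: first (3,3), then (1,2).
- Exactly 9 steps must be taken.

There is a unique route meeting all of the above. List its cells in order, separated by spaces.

(2,1) (3,1) (4,1) (4,2) (4,3) (3,3) (2,3) (1,3) (1,2) (2,2)

The waypoints must appear in the order (3,3), (1,2), with no cell reused.
Route from (2,1): down 2 to (4,1), right 2 to (4,3), up 3 to (1,3), left 1 to (1,2), down 1 to (2,2) — 9 moves in all.
Check: order respected (1 at step 5, 2 at step 8); 9 moves as required.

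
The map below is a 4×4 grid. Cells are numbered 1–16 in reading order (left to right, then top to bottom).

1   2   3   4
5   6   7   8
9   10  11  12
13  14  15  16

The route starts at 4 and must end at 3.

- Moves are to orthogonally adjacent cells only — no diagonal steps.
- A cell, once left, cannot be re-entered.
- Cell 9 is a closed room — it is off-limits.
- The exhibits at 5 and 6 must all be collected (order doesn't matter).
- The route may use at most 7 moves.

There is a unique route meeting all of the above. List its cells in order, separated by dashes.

Any route must reach 5 and 6 and still end at 3 within 7 moves, so the order of the required stops is forced.
Route from 4: down 1 to 8, left 3 to 5, up 1 to 1, right 2 to 3 — 7 moves in all.
Check: all required cells visited; 7 ≤ 7 moves.

4 - 8 - 7 - 6 - 5 - 1 - 2 - 3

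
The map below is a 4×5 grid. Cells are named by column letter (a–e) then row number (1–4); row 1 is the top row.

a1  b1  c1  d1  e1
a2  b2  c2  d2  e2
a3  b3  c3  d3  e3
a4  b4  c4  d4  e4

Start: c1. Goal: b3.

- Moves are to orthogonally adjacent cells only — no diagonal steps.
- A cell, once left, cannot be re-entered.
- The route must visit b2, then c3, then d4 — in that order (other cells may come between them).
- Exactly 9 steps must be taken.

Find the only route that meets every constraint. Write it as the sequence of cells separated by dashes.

The waypoints must appear in the order b2, c3, d4, with no cell reused.
Route from c1: left 1 to b1, down 1 to b2, right 1 to c2, down 1 to c3, right 1 to d3, down 1 to d4, left 2 to b4, up 1 to b3 — 9 moves in all.
Check: order respected (b2 at step 2, c3 at step 4, d4 at step 6); 9 moves as required.

c1 - b1 - b2 - c2 - c3 - d3 - d4 - c4 - b4 - b3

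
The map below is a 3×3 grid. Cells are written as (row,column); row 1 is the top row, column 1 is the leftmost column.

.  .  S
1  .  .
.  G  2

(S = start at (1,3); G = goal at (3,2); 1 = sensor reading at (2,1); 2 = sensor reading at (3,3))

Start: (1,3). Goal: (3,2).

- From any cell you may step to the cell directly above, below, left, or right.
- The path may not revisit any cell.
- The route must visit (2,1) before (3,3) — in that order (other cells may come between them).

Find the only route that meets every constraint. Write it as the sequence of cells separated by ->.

The waypoints must appear in the order (2,1), (3,3), with no cell reused.
Route from (1,3): 2× left (reaching (1,1)), down to (2,1), 2× right (reaching (2,3)), down to (3,3), left to (3,2) — 7 moves in all.
Check: order respected (1 at step 3, 2 at step 6).

(1,3) -> (1,2) -> (1,1) -> (2,1) -> (2,2) -> (2,3) -> (3,3) -> (3,2)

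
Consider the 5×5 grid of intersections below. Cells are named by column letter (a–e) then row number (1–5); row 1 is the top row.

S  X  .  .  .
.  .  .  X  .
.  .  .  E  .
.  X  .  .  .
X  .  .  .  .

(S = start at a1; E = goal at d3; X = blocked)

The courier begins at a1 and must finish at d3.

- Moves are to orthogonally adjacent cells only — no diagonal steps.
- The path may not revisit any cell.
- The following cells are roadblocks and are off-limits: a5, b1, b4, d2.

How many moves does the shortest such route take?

5

The Manhattan distance from a1 to d3 is |1−3| + |1−4| = 5, so at least 5 moves are needed.
A route of 5 moves achieves this: a1 → a2 → a3 → b3 → c3 → d3.
Since 5 matches the lower bound, it is optimal.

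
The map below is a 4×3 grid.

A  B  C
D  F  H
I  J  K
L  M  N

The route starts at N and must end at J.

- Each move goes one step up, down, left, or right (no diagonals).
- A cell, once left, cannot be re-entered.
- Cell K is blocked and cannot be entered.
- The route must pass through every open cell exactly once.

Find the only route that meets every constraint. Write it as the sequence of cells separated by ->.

N -> M -> L -> I -> D -> A -> B -> C -> H -> F -> J

Need to visit all 11 open cells exactly once, starting at N and ending at J.
Cell A has only two open neighbours (D and B), so the path must pass straight through it: one of those is the cell it's entered from and the other is where it exits.
Route from N: left 2 to L, up 3 to A, right 2 to C, down 1 to H, left 1 to F, down 1 to J — 10 moves in all.
Check: all 11 open cells covered.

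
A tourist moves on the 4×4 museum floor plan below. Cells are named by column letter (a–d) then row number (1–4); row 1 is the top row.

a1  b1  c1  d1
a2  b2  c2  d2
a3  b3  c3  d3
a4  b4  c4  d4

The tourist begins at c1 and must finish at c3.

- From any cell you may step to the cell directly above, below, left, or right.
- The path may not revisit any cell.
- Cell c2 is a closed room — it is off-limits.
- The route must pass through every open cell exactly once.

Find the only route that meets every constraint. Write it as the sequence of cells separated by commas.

Need to visit all 15 open cells exactly once, starting at c1 and ending at c3.
Route from c1: right to d1, 3× down (reaching d4), 3× left (reaching a4), 3× up (reaching a1), right to b1, 2× down (reaching b3), right to c3 — 14 moves in all.
Check: all 15 open cells covered.

c1, d1, d2, d3, d4, c4, b4, a4, a3, a2, a1, b1, b2, b3, c3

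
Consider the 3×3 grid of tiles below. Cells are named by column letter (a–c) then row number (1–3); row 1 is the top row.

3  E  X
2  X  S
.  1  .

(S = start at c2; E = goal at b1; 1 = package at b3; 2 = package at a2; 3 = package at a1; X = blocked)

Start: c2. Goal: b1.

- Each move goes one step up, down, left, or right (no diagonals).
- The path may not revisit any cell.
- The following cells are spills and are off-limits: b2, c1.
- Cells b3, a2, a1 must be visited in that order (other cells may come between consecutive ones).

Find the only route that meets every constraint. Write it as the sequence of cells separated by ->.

The waypoints must appear in the order b3, a2, a1, with no cell reused.
Route from c2: down 1 to c3, left 2 to a3, up 2 to a1, right 1 to b1 — 6 moves in all.
Check: order respected (1 at step 2, 2 at step 4, 3 at step 5).

c2 -> c3 -> b3 -> a3 -> a2 -> a1 -> b1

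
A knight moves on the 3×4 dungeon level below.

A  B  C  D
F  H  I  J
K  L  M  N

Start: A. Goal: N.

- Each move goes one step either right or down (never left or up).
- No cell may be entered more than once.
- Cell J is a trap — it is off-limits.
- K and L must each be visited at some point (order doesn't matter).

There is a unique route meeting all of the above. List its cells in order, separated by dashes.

A - F - K - L - M - N

Moves only go right or down, so the column and row indices never decrease.
Route from A: 2× down (reaching K), 3× right (reaching N) — 5 moves in all.
Check: all required cells visited.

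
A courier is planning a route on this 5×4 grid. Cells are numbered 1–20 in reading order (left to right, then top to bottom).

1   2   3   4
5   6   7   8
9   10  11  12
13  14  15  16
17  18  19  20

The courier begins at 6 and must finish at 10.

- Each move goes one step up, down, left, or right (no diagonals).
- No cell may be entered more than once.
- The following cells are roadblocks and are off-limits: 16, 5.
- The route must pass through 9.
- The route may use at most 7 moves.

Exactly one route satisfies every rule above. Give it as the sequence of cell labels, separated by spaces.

The 7-move cap with required stops at 9 leaves no slack for detours.
Route from 6: right to 7, 2× down (reaching 15), 2× left (reaching 13), up to 9, right to 10 — 7 moves in all.
Check: all required cells visited; 7 ≤ 7 moves.

6 7 11 15 14 13 9 10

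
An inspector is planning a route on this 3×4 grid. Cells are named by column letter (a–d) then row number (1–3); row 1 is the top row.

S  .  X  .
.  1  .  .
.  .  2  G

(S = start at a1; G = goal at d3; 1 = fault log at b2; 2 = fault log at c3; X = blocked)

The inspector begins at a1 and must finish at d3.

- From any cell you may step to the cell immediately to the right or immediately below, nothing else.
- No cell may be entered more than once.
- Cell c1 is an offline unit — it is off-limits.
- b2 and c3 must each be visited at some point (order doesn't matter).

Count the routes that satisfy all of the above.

4

A right/down-only route from a1 to d3 makes exactly 2 down-moves and 3 right-moves in some order.
With no other constraints that would be C(5,2) = 10 routes.
A monotone route can only reach the required cells in the order b2, c3, so split there and multiply the segment counts (each segment already excludes blocked cells): a1→b2: 2; b2→c3: 2; c3→d3: 1; product = 4.
That gives 4 routes.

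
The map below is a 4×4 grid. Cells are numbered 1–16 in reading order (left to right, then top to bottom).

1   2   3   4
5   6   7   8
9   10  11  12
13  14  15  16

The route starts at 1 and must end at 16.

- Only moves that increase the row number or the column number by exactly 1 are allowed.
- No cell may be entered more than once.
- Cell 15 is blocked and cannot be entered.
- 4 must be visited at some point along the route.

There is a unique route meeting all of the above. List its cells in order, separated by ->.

1 -> 2 -> 3 -> 4 -> 8 -> 12 -> 16

Moves only go right or down, so the column and row indices never decrease.
Route from 1: right 3 to 4, down 3 to 16 — 6 moves in all.
Check: all required cells visited.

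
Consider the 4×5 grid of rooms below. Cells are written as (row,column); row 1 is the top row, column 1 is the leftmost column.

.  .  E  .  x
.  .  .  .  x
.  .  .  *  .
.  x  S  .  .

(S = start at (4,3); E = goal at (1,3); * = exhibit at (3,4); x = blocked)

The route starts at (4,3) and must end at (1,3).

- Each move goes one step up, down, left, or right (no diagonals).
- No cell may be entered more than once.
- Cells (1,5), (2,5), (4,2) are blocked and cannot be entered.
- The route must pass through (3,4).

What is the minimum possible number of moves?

Any route passes through (3,4) somewhere between (4,3) and (1,3). Summing Manhattan distances along the two legs ((4,3) → (3,4) → (1,3)) gives a lower bound of 2 + 3 = 5 moves.
A route of 5 moves achieves this: (4,3) → (3,3) → (3,4) → (2,4) → (1,4) → (1,3).
Since 5 matches the lower bound, it is optimal.

5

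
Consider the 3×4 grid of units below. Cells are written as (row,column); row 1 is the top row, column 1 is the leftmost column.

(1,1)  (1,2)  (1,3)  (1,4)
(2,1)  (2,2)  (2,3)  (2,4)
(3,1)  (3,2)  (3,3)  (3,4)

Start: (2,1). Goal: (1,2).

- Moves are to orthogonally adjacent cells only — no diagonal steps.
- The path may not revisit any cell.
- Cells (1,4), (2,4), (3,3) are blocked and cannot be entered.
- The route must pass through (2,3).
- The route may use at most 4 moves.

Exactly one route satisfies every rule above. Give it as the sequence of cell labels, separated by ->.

The 4-move cap with required stops at (2,3) leaves no slack for detours.
Route from (2,1): right 2 to (2,3), up 1 to (1,3), left 1 to (1,2) — 4 moves in all.
Check: all required cells visited; 4 ≤ 4 moves.

(2,1) -> (2,2) -> (2,3) -> (1,3) -> (1,2)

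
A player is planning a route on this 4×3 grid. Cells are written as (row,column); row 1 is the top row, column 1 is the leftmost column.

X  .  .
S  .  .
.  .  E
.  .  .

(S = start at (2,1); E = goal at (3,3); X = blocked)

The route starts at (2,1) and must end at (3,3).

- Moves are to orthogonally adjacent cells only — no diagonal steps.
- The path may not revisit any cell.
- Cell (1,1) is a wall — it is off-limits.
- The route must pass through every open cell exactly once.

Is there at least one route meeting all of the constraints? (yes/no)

Colour the cells like a checkerboard: each orthogonal step flips colour, so a Hamiltonian route alternates colours. Here there are 5 cells of one colour and 6 of the other, with start on the opposite colour to the goal — the counts and endpoints can't be arranged into an alternating sequence of length 11, so no Hamiltonian route exists.

no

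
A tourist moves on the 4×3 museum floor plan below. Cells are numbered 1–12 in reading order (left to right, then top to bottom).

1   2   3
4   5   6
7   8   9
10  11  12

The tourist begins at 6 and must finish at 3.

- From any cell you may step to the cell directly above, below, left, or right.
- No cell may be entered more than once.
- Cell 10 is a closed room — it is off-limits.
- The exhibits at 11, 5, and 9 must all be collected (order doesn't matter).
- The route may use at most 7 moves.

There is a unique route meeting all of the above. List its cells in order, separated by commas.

6, 9, 12, 11, 8, 5, 2, 3

The 7-move cap with required stops at 11, 5, 9 leaves no slack for detours.
Route from 6: down 2 to 12, left 1 to 11, up 3 to 2, right 1 to 3 — 7 moves in all.
Check: all required cells visited; 7 ≤ 7 moves.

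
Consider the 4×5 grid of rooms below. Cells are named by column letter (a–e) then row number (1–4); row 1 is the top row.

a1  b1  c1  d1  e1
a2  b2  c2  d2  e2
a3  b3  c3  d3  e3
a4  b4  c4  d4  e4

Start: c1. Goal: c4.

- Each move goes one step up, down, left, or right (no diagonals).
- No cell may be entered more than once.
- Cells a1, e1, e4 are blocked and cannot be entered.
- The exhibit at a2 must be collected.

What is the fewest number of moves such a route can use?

Any route passes through a2 somewhere between c1 and c4. Summing Manhattan distances along the two legs (c1 → a2 → c4) gives a lower bound of 3 + 4 = 7 moves.
A route of 7 moves achieves this: c1 → c2 → b2 → a2 → a3 → a4 → b4 → c4.
Since 7 matches the lower bound, it is optimal.

7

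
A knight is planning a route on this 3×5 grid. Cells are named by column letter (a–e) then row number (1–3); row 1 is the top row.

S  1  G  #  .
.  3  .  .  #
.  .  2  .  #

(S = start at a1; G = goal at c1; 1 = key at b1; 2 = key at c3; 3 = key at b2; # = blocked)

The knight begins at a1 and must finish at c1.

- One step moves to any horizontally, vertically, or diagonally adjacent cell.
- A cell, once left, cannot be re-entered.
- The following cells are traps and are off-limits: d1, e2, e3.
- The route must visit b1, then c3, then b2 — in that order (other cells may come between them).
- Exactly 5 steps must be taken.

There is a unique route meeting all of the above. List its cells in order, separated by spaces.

The waypoints must appear in the order b1, c3, b2, with no cell reused.
Route from a1: right 1 to b1, down-right 1 to c2, down 1 to c3, up-left 1 to b2, up-right 1 to c1 — 5 moves in all.
Check: order respected (1 at step 1, 2 at step 3, 3 at step 4); 5 moves as required.

a1 b1 c2 c3 b2 c1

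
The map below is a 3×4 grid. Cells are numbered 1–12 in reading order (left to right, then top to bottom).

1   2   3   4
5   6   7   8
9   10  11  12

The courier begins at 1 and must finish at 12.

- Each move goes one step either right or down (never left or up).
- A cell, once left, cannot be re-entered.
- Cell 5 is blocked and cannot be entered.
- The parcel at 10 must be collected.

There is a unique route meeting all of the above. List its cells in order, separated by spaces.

Moves only go right or down, so the column and row indices never decrease.
Route from 1: right to 2, 2× down (reaching 10), 2× right (reaching 12) — 5 moves in all.
Check: all required cells visited.

1 2 6 10 11 12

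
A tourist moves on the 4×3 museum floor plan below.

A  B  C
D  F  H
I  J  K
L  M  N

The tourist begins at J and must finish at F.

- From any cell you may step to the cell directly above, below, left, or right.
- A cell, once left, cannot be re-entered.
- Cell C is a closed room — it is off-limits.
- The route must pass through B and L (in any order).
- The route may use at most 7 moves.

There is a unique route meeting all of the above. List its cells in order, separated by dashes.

Any route must reach B and L and still end at F within 7 moves, so the order of the required stops is forced.
Route from J: down to M, left to L, 3× up (reaching A), right to B, down to F — 7 moves in all.
Check: all required cells visited; 7 ≤ 7 moves.

J - M - L - I - D - A - B - F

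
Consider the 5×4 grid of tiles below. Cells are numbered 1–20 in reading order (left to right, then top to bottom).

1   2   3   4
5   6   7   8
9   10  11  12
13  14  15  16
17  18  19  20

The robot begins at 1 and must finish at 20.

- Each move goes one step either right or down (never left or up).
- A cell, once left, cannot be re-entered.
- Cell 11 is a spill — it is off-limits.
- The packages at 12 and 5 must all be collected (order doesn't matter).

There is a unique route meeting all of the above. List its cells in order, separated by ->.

Moves only go right or down, so the column and row indices never decrease.
Route from 1: down 1 to 5, right 3 to 8, down 3 to 20 — 7 moves in all.
Check: all required cells visited.

1 -> 5 -> 6 -> 7 -> 8 -> 12 -> 16 -> 20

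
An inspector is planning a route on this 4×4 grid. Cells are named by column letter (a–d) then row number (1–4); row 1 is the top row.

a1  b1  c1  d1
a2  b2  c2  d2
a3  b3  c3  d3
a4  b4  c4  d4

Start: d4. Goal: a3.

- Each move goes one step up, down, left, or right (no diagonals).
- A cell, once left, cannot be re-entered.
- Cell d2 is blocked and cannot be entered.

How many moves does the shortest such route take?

The Manhattan distance from d4 to a3 is |4−3| + |4−1| = 4, so at least 4 moves are needed.
A route of 4 moves achieves this: d4 → d3 → c3 → b3 → a3.
Since 4 matches the lower bound, it is optimal.

4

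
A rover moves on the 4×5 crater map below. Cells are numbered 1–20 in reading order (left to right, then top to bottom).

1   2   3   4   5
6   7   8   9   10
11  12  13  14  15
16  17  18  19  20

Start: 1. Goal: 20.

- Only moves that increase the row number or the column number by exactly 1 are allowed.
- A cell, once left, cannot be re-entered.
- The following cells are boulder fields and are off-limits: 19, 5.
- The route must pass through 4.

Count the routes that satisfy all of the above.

2

A right/down-only route from 1 to 20 makes exactly 3 down-moves and 4 right-moves in some order.
With no other constraints that would be C(7,3) = 35 routes.
Split at 4 and multiply the segment counts (each segment already excludes blocked cells): 1→4: 1; 4→20: 2; product = 2.
That gives 2 routes.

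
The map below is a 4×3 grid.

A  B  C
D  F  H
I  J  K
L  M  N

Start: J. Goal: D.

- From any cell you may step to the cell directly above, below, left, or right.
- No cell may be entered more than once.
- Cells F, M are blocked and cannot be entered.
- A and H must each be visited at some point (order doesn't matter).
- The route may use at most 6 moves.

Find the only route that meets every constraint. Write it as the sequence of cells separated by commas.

The budget equals the shortest possible length, so every move has to be on a shortest route through the required cells.
Route from J: right to K, 2× up (reaching C), 2× left (reaching A), down to D — 6 moves in all.
Check: all required cells visited; 6 ≤ 6 moves.

J, K, H, C, B, A, D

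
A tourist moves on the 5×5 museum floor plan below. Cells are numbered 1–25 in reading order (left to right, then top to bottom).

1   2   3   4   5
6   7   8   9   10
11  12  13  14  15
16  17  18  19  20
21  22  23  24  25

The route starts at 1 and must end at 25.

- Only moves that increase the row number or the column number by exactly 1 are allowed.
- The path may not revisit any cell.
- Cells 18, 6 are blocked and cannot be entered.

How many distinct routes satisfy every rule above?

23

A right/down-only route from 1 to 25 makes exactly 4 down-moves and 4 right-moves in some order.
With no other constraints that would be C(8,4) = 70 routes.
Subtract routes through each blocked cell (inclusion–exclusion for overlaps): − through 6: 35 − through 18: 30 + through 6&18: 18 → 23.
That gives 23 routes.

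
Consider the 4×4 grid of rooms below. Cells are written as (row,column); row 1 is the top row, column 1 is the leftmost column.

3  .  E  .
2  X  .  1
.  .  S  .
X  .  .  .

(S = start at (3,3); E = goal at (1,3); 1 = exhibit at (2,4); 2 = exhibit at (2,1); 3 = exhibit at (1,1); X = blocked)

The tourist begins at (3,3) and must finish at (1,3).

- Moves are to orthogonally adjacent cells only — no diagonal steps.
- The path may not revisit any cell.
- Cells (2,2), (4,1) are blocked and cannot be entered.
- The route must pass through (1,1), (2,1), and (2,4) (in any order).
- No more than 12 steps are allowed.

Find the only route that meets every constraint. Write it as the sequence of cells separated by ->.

(3,3) -> (2,3) -> (2,4) -> (3,4) -> (4,4) -> (4,3) -> (4,2) -> (3,2) -> (3,1) -> (2,1) -> (1,1) -> (1,2) -> (1,3)

Any route must reach (1,1), (2,1), and (2,4) and still end at (1,3) within 12 moves, so the order of the required stops is forced.
Route from (3,3): up to (2,3), right to (2,4), 2× down (reaching (4,4)), 2× left (reaching (4,2)), up to (3,2), left to (3,1), 2× up (reaching (1,1)), 2× right (reaching (1,3)) — 12 moves in all.
Check: all required cells visited; 12 ≤ 12 moves.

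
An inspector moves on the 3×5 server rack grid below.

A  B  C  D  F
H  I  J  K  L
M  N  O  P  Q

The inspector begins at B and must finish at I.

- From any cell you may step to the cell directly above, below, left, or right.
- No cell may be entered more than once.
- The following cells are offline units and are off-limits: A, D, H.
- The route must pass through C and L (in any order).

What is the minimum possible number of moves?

9

Any route passes through C and L in some order between B and I. Summing Manhattan distances along each leg and taking the cheapest ordering (B → C → L → I) gives a lower bound of 1 + 3 + 3 = 7 moves.
The shortest route satisfying every rule uses 9 moves: B → C → J → K → L → Q → P → O → N → I.
The bound of 7 isn't tight here; checking systematically, no route of length 7 through 8 satisfies every constraint, so 9 is the minimum.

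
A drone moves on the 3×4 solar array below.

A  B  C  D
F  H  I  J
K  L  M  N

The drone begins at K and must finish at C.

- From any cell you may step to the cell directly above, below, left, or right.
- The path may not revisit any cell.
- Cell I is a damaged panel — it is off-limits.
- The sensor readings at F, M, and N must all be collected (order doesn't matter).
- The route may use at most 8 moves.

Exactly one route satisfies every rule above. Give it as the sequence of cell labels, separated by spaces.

Any route must reach F, M, and N and still end at C within 8 moves, so the order of the required stops is forced.
Route from K: up 1 to F, right 1 to H, down 1 to L, right 2 to N, up 2 to D, left 1 to C — 8 moves in all.
Check: all required cells visited; 8 ≤ 8 moves.

K F H L M N J D C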